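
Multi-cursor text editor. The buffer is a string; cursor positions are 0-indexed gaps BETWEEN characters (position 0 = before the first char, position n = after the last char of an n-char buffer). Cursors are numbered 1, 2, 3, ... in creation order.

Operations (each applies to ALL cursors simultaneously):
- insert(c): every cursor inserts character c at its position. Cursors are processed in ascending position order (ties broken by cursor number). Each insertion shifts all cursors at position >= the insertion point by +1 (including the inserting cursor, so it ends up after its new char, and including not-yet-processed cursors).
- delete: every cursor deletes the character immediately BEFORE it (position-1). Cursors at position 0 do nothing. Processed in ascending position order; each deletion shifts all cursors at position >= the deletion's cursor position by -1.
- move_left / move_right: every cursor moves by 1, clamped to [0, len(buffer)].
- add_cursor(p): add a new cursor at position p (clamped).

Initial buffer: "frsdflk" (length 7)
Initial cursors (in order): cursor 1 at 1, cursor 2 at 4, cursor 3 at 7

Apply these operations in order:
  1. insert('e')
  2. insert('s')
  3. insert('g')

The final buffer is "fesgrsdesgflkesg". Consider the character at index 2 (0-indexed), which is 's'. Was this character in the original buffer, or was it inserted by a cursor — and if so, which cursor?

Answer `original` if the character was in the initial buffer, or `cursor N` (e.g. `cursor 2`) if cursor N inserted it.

After op 1 (insert('e')): buffer="fersdeflke" (len 10), cursors c1@2 c2@6 c3@10, authorship .1...2...3
After op 2 (insert('s')): buffer="fesrsdesflkes" (len 13), cursors c1@3 c2@8 c3@13, authorship .11...22...33
After op 3 (insert('g')): buffer="fesgrsdesgflkesg" (len 16), cursors c1@4 c2@10 c3@16, authorship .111...222...333
Authorship (.=original, N=cursor N): . 1 1 1 . . . 2 2 2 . . . 3 3 3
Index 2: author = 1

Answer: cursor 1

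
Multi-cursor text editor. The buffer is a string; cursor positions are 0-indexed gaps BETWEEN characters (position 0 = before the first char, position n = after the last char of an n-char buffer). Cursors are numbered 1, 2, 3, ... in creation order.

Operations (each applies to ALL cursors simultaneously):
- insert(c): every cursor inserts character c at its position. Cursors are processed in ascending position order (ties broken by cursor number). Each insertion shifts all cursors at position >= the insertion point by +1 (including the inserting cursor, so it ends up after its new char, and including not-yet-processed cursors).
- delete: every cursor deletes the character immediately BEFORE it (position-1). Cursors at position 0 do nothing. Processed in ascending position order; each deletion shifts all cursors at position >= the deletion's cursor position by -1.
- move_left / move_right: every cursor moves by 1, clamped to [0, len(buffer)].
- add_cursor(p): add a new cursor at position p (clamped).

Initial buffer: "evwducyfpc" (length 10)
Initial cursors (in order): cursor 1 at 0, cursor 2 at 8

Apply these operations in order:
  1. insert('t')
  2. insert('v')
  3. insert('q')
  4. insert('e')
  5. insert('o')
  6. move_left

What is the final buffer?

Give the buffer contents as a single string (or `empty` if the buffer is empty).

After op 1 (insert('t')): buffer="tevwducyftpc" (len 12), cursors c1@1 c2@10, authorship 1........2..
After op 2 (insert('v')): buffer="tvevwducyftvpc" (len 14), cursors c1@2 c2@12, authorship 11........22..
After op 3 (insert('q')): buffer="tvqevwducyftvqpc" (len 16), cursors c1@3 c2@14, authorship 111........222..
After op 4 (insert('e')): buffer="tvqeevwducyftvqepc" (len 18), cursors c1@4 c2@16, authorship 1111........2222..
After op 5 (insert('o')): buffer="tvqeoevwducyftvqeopc" (len 20), cursors c1@5 c2@18, authorship 11111........22222..
After op 6 (move_left): buffer="tvqeoevwducyftvqeopc" (len 20), cursors c1@4 c2@17, authorship 11111........22222..

Answer: tvqeoevwducyftvqeopc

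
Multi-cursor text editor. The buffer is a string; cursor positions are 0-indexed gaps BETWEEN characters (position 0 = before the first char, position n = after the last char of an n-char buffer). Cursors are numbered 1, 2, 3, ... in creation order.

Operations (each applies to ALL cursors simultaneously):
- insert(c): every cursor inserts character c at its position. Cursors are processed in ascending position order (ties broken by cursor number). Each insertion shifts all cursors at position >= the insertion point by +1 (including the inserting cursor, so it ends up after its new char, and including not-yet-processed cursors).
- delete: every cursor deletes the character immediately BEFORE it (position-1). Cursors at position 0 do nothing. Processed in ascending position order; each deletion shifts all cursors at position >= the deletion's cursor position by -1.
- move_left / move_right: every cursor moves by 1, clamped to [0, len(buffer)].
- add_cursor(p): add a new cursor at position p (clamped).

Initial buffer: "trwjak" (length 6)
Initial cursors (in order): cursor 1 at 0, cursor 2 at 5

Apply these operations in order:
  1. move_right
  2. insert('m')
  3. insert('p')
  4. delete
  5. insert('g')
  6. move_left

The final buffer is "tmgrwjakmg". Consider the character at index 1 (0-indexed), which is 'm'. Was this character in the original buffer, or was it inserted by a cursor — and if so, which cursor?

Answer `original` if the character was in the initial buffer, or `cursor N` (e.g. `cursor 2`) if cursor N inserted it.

Answer: cursor 1

Derivation:
After op 1 (move_right): buffer="trwjak" (len 6), cursors c1@1 c2@6, authorship ......
After op 2 (insert('m')): buffer="tmrwjakm" (len 8), cursors c1@2 c2@8, authorship .1.....2
After op 3 (insert('p')): buffer="tmprwjakmp" (len 10), cursors c1@3 c2@10, authorship .11.....22
After op 4 (delete): buffer="tmrwjakm" (len 8), cursors c1@2 c2@8, authorship .1.....2
After op 5 (insert('g')): buffer="tmgrwjakmg" (len 10), cursors c1@3 c2@10, authorship .11.....22
After op 6 (move_left): buffer="tmgrwjakmg" (len 10), cursors c1@2 c2@9, authorship .11.....22
Authorship (.=original, N=cursor N): . 1 1 . . . . . 2 2
Index 1: author = 1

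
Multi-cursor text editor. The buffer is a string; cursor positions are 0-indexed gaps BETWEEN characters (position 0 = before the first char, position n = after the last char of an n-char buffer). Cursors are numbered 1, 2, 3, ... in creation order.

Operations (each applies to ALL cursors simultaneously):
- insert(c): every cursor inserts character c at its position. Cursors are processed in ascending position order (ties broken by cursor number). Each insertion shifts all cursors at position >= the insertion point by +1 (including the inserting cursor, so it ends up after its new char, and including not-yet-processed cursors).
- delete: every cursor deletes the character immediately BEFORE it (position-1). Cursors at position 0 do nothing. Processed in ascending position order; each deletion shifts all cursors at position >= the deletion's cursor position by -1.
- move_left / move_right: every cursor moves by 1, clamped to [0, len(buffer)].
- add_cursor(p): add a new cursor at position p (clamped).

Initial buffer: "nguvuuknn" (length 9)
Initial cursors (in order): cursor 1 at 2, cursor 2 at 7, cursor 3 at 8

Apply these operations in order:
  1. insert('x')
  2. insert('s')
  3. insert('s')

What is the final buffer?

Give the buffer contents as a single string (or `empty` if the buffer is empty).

Answer: ngxssuvuukxssnxssn

Derivation:
After op 1 (insert('x')): buffer="ngxuvuukxnxn" (len 12), cursors c1@3 c2@9 c3@11, authorship ..1.....2.3.
After op 2 (insert('s')): buffer="ngxsuvuukxsnxsn" (len 15), cursors c1@4 c2@11 c3@14, authorship ..11.....22.33.
After op 3 (insert('s')): buffer="ngxssuvuukxssnxssn" (len 18), cursors c1@5 c2@13 c3@17, authorship ..111.....222.333.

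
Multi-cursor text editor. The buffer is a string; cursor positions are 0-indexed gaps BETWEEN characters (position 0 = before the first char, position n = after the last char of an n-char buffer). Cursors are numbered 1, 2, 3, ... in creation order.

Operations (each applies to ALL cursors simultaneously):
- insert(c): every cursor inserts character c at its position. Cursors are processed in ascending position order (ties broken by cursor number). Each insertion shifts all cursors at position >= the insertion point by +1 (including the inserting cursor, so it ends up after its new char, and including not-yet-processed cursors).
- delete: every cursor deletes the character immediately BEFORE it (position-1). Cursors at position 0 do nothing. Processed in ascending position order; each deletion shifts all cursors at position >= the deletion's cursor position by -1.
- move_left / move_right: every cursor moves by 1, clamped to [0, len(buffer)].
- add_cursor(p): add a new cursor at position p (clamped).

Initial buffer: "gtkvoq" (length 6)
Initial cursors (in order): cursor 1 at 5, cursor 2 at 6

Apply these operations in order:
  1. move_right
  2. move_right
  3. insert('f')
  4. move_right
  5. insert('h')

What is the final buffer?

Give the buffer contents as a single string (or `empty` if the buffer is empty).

After op 1 (move_right): buffer="gtkvoq" (len 6), cursors c1@6 c2@6, authorship ......
After op 2 (move_right): buffer="gtkvoq" (len 6), cursors c1@6 c2@6, authorship ......
After op 3 (insert('f')): buffer="gtkvoqff" (len 8), cursors c1@8 c2@8, authorship ......12
After op 4 (move_right): buffer="gtkvoqff" (len 8), cursors c1@8 c2@8, authorship ......12
After op 5 (insert('h')): buffer="gtkvoqffhh" (len 10), cursors c1@10 c2@10, authorship ......1212

Answer: gtkvoqffhh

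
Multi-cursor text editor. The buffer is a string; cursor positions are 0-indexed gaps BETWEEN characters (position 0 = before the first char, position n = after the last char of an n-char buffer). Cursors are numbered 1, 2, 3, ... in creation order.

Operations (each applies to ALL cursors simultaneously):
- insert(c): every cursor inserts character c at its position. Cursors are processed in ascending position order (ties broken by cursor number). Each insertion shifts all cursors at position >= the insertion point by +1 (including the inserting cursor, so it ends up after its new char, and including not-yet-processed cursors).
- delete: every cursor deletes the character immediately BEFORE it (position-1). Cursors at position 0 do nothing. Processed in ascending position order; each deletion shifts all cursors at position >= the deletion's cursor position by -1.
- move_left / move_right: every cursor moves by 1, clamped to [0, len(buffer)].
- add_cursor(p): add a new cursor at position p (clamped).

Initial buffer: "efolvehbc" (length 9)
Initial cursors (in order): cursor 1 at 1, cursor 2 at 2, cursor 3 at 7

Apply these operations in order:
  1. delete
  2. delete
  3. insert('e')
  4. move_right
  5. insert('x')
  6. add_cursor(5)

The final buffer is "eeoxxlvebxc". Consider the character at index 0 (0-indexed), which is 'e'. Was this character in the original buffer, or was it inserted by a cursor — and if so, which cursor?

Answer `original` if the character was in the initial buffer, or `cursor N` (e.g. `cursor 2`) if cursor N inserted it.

After op 1 (delete): buffer="olvebc" (len 6), cursors c1@0 c2@0 c3@4, authorship ......
After op 2 (delete): buffer="olvbc" (len 5), cursors c1@0 c2@0 c3@3, authorship .....
After op 3 (insert('e')): buffer="eeolvebc" (len 8), cursors c1@2 c2@2 c3@6, authorship 12...3..
After op 4 (move_right): buffer="eeolvebc" (len 8), cursors c1@3 c2@3 c3@7, authorship 12...3..
After op 5 (insert('x')): buffer="eeoxxlvebxc" (len 11), cursors c1@5 c2@5 c3@10, authorship 12.12..3.3.
After op 6 (add_cursor(5)): buffer="eeoxxlvebxc" (len 11), cursors c1@5 c2@5 c4@5 c3@10, authorship 12.12..3.3.
Authorship (.=original, N=cursor N): 1 2 . 1 2 . . 3 . 3 .
Index 0: author = 1

Answer: cursor 1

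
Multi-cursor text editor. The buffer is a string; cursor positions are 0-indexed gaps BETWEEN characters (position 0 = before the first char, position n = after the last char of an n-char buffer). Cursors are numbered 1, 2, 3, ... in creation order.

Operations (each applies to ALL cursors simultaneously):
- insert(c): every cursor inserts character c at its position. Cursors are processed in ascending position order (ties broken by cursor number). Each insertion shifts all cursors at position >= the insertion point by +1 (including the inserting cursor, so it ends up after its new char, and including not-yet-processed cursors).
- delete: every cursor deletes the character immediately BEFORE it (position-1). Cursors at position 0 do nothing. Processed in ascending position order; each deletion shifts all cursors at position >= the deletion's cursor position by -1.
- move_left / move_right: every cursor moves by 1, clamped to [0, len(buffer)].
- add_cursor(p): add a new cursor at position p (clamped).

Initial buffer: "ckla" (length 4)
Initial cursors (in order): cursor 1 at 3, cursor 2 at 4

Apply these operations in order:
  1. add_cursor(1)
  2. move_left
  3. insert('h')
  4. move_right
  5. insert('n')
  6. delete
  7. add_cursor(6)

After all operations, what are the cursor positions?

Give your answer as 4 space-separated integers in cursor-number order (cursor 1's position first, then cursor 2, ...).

Answer: 5 7 2 6

Derivation:
After op 1 (add_cursor(1)): buffer="ckla" (len 4), cursors c3@1 c1@3 c2@4, authorship ....
After op 2 (move_left): buffer="ckla" (len 4), cursors c3@0 c1@2 c2@3, authorship ....
After op 3 (insert('h')): buffer="hckhlha" (len 7), cursors c3@1 c1@4 c2@6, authorship 3..1.2.
After op 4 (move_right): buffer="hckhlha" (len 7), cursors c3@2 c1@5 c2@7, authorship 3..1.2.
After op 5 (insert('n')): buffer="hcnkhlnhan" (len 10), cursors c3@3 c1@7 c2@10, authorship 3.3.1.12.2
After op 6 (delete): buffer="hckhlha" (len 7), cursors c3@2 c1@5 c2@7, authorship 3..1.2.
After op 7 (add_cursor(6)): buffer="hckhlha" (len 7), cursors c3@2 c1@5 c4@6 c2@7, authorship 3..1.2.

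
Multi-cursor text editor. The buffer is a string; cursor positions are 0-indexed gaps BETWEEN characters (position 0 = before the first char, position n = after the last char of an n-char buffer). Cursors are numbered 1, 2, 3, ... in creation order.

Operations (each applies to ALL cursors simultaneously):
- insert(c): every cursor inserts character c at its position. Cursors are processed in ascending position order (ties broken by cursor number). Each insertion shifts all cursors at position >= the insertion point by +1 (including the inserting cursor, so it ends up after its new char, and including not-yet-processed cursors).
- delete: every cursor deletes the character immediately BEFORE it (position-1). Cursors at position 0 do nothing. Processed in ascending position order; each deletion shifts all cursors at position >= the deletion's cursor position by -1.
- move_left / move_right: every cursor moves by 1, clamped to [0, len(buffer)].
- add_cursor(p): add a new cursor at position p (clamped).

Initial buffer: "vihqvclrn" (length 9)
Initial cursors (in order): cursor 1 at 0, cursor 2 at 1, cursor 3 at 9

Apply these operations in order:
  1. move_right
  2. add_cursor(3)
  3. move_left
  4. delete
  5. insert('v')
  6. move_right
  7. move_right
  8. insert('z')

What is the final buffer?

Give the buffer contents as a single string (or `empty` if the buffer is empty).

Answer: vvvhqzzzvclvnz

Derivation:
After op 1 (move_right): buffer="vihqvclrn" (len 9), cursors c1@1 c2@2 c3@9, authorship .........
After op 2 (add_cursor(3)): buffer="vihqvclrn" (len 9), cursors c1@1 c2@2 c4@3 c3@9, authorship .........
After op 3 (move_left): buffer="vihqvclrn" (len 9), cursors c1@0 c2@1 c4@2 c3@8, authorship .........
After op 4 (delete): buffer="hqvcln" (len 6), cursors c1@0 c2@0 c4@0 c3@5, authorship ......
After op 5 (insert('v')): buffer="vvvhqvclvn" (len 10), cursors c1@3 c2@3 c4@3 c3@9, authorship 124.....3.
After op 6 (move_right): buffer="vvvhqvclvn" (len 10), cursors c1@4 c2@4 c4@4 c3@10, authorship 124.....3.
After op 7 (move_right): buffer="vvvhqvclvn" (len 10), cursors c1@5 c2@5 c4@5 c3@10, authorship 124.....3.
After op 8 (insert('z')): buffer="vvvhqzzzvclvnz" (len 14), cursors c1@8 c2@8 c4@8 c3@14, authorship 124..124...3.3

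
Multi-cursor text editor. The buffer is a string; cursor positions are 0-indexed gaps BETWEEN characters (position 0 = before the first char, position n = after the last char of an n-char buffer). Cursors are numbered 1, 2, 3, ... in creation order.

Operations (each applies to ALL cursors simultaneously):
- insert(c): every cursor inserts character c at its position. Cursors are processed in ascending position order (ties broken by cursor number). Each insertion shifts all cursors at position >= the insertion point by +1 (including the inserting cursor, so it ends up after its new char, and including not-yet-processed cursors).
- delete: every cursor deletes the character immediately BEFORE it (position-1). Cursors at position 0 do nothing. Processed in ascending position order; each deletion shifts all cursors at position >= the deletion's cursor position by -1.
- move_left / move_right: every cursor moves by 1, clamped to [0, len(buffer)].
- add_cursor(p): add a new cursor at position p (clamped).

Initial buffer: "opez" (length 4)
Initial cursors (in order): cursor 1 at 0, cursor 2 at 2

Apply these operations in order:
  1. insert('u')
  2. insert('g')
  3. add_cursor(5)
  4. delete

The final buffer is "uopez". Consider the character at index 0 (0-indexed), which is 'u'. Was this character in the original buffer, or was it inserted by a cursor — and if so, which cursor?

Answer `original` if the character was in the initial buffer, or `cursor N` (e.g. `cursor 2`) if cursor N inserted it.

Answer: cursor 1

Derivation:
After op 1 (insert('u')): buffer="uopuez" (len 6), cursors c1@1 c2@4, authorship 1..2..
After op 2 (insert('g')): buffer="ugopugez" (len 8), cursors c1@2 c2@6, authorship 11..22..
After op 3 (add_cursor(5)): buffer="ugopugez" (len 8), cursors c1@2 c3@5 c2@6, authorship 11..22..
After op 4 (delete): buffer="uopez" (len 5), cursors c1@1 c2@3 c3@3, authorship 1....
Authorship (.=original, N=cursor N): 1 . . . .
Index 0: author = 1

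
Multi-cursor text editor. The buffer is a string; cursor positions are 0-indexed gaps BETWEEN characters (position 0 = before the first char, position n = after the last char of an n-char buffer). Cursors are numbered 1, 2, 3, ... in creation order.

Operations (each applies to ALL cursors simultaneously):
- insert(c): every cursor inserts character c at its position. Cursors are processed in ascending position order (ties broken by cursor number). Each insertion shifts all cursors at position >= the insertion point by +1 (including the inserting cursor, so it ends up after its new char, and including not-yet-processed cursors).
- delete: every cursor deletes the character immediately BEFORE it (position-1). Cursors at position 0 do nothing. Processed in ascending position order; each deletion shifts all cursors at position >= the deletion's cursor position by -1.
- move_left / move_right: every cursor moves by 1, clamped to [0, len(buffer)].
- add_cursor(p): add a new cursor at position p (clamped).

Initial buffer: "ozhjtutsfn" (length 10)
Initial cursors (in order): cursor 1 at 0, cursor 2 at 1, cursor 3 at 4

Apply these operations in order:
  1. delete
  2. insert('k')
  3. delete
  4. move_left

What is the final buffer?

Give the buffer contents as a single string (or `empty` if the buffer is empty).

Answer: zhtutsfn

Derivation:
After op 1 (delete): buffer="zhtutsfn" (len 8), cursors c1@0 c2@0 c3@2, authorship ........
After op 2 (insert('k')): buffer="kkzhktutsfn" (len 11), cursors c1@2 c2@2 c3@5, authorship 12..3......
After op 3 (delete): buffer="zhtutsfn" (len 8), cursors c1@0 c2@0 c3@2, authorship ........
After op 4 (move_left): buffer="zhtutsfn" (len 8), cursors c1@0 c2@0 c3@1, authorship ........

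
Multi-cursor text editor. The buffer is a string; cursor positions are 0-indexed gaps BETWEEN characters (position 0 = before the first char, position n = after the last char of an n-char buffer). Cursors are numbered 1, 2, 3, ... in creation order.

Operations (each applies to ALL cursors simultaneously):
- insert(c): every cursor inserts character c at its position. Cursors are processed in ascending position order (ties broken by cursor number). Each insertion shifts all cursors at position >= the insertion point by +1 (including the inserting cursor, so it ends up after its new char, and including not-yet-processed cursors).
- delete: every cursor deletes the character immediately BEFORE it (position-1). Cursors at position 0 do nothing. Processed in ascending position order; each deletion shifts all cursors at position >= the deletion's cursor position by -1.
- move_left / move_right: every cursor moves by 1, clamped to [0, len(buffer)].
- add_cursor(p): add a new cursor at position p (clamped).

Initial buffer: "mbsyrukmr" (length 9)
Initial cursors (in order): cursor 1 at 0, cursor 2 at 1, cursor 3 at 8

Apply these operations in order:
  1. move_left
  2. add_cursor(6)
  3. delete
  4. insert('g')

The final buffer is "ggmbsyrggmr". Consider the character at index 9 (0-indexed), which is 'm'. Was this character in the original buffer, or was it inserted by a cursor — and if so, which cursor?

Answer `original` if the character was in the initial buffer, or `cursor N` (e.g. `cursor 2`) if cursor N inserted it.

Answer: original

Derivation:
After op 1 (move_left): buffer="mbsyrukmr" (len 9), cursors c1@0 c2@0 c3@7, authorship .........
After op 2 (add_cursor(6)): buffer="mbsyrukmr" (len 9), cursors c1@0 c2@0 c4@6 c3@7, authorship .........
After op 3 (delete): buffer="mbsyrmr" (len 7), cursors c1@0 c2@0 c3@5 c4@5, authorship .......
After op 4 (insert('g')): buffer="ggmbsyrggmr" (len 11), cursors c1@2 c2@2 c3@9 c4@9, authorship 12.....34..
Authorship (.=original, N=cursor N): 1 2 . . . . . 3 4 . .
Index 9: author = original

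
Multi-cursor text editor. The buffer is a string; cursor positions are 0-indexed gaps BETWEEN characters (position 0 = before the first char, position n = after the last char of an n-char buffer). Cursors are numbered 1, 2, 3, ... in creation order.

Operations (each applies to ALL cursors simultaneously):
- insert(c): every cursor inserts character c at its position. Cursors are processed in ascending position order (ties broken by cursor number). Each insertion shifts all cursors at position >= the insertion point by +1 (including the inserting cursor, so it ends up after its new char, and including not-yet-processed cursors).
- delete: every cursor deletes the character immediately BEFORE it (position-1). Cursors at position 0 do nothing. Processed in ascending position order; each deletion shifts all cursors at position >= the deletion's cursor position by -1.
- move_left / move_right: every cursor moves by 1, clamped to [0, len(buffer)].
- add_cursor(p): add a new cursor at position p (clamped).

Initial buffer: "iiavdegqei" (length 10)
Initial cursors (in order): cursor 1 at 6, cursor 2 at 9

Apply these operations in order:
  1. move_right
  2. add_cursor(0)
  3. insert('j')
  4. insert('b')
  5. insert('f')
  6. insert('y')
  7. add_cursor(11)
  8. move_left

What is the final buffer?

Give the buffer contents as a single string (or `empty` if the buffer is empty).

Answer: jbfyiiavdegjbfyqeijbfy

Derivation:
After op 1 (move_right): buffer="iiavdegqei" (len 10), cursors c1@7 c2@10, authorship ..........
After op 2 (add_cursor(0)): buffer="iiavdegqei" (len 10), cursors c3@0 c1@7 c2@10, authorship ..........
After op 3 (insert('j')): buffer="jiiavdegjqeij" (len 13), cursors c3@1 c1@9 c2@13, authorship 3.......1...2
After op 4 (insert('b')): buffer="jbiiavdegjbqeijb" (len 16), cursors c3@2 c1@11 c2@16, authorship 33.......11...22
After op 5 (insert('f')): buffer="jbfiiavdegjbfqeijbf" (len 19), cursors c3@3 c1@13 c2@19, authorship 333.......111...222
After op 6 (insert('y')): buffer="jbfyiiavdegjbfyqeijbfy" (len 22), cursors c3@4 c1@15 c2@22, authorship 3333.......1111...2222
After op 7 (add_cursor(11)): buffer="jbfyiiavdegjbfyqeijbfy" (len 22), cursors c3@4 c4@11 c1@15 c2@22, authorship 3333.......1111...2222
After op 8 (move_left): buffer="jbfyiiavdegjbfyqeijbfy" (len 22), cursors c3@3 c4@10 c1@14 c2@21, authorship 3333.......1111...2222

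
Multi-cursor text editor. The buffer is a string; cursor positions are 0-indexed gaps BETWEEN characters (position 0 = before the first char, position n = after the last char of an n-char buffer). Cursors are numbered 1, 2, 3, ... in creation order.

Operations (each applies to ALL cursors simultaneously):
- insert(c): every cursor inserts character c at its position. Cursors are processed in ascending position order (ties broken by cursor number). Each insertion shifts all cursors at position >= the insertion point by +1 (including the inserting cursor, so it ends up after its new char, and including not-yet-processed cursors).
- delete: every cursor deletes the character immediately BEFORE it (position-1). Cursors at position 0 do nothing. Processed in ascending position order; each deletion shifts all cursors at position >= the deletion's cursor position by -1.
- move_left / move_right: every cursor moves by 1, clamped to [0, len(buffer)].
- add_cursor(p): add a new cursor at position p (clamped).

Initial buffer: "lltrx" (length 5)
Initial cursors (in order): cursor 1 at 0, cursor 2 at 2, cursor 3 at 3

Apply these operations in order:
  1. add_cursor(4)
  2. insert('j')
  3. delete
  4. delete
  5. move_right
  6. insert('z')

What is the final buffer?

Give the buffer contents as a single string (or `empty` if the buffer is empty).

Answer: lzxzzz

Derivation:
After op 1 (add_cursor(4)): buffer="lltrx" (len 5), cursors c1@0 c2@2 c3@3 c4@4, authorship .....
After op 2 (insert('j')): buffer="jlljtjrjx" (len 9), cursors c1@1 c2@4 c3@6 c4@8, authorship 1..2.3.4.
After op 3 (delete): buffer="lltrx" (len 5), cursors c1@0 c2@2 c3@3 c4@4, authorship .....
After op 4 (delete): buffer="lx" (len 2), cursors c1@0 c2@1 c3@1 c4@1, authorship ..
After op 5 (move_right): buffer="lx" (len 2), cursors c1@1 c2@2 c3@2 c4@2, authorship ..
After op 6 (insert('z')): buffer="lzxzzz" (len 6), cursors c1@2 c2@6 c3@6 c4@6, authorship .1.234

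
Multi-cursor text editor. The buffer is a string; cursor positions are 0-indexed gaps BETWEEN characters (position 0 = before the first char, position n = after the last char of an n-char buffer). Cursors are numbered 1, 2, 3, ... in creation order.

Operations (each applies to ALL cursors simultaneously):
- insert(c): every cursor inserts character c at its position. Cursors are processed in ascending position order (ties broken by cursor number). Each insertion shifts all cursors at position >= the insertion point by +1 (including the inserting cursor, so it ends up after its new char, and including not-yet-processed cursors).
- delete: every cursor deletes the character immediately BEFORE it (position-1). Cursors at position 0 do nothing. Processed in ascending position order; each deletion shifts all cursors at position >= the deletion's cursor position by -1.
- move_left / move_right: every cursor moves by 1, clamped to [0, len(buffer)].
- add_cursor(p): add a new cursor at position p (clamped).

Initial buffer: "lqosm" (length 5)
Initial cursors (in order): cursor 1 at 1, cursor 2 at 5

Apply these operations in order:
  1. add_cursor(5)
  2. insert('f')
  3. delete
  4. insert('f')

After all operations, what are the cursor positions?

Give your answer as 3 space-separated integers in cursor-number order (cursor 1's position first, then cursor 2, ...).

After op 1 (add_cursor(5)): buffer="lqosm" (len 5), cursors c1@1 c2@5 c3@5, authorship .....
After op 2 (insert('f')): buffer="lfqosmff" (len 8), cursors c1@2 c2@8 c3@8, authorship .1....23
After op 3 (delete): buffer="lqosm" (len 5), cursors c1@1 c2@5 c3@5, authorship .....
After op 4 (insert('f')): buffer="lfqosmff" (len 8), cursors c1@2 c2@8 c3@8, authorship .1....23

Answer: 2 8 8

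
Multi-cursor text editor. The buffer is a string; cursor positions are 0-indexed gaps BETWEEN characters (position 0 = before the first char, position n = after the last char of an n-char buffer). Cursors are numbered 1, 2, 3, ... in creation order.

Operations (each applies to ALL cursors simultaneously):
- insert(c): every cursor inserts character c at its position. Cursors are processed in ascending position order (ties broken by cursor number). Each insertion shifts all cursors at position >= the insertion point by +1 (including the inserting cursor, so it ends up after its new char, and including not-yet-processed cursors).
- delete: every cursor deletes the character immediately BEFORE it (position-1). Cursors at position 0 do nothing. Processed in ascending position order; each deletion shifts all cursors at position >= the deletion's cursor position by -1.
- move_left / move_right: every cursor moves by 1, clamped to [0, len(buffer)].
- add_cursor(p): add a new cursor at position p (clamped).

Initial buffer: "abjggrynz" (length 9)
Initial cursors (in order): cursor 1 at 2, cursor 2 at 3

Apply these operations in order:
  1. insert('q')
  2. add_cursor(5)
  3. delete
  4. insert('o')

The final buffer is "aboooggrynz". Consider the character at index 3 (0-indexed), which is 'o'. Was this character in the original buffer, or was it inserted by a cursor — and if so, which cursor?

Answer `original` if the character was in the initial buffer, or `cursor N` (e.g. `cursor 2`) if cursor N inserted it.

After op 1 (insert('q')): buffer="abqjqggrynz" (len 11), cursors c1@3 c2@5, authorship ..1.2......
After op 2 (add_cursor(5)): buffer="abqjqggrynz" (len 11), cursors c1@3 c2@5 c3@5, authorship ..1.2......
After op 3 (delete): buffer="abggrynz" (len 8), cursors c1@2 c2@2 c3@2, authorship ........
After op 4 (insert('o')): buffer="aboooggrynz" (len 11), cursors c1@5 c2@5 c3@5, authorship ..123......
Authorship (.=original, N=cursor N): . . 1 2 3 . . . . . .
Index 3: author = 2

Answer: cursor 2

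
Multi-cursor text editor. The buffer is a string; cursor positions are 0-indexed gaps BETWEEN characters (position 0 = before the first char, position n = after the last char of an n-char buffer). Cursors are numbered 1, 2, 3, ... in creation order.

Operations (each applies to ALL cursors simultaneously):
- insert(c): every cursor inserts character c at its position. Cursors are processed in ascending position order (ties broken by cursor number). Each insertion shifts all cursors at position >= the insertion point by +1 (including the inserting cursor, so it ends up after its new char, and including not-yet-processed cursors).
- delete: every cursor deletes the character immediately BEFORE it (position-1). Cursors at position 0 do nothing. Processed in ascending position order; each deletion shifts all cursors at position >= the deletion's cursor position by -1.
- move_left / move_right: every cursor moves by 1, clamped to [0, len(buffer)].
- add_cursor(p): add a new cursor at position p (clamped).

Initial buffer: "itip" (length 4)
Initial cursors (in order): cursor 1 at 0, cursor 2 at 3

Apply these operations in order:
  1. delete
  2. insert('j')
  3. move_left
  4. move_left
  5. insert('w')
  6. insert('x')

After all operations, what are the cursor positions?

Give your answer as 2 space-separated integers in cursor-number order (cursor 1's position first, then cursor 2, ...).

After op 1 (delete): buffer="itp" (len 3), cursors c1@0 c2@2, authorship ...
After op 2 (insert('j')): buffer="jitjp" (len 5), cursors c1@1 c2@4, authorship 1..2.
After op 3 (move_left): buffer="jitjp" (len 5), cursors c1@0 c2@3, authorship 1..2.
After op 4 (move_left): buffer="jitjp" (len 5), cursors c1@0 c2@2, authorship 1..2.
After op 5 (insert('w')): buffer="wjiwtjp" (len 7), cursors c1@1 c2@4, authorship 11.2.2.
After op 6 (insert('x')): buffer="wxjiwxtjp" (len 9), cursors c1@2 c2@6, authorship 111.22.2.

Answer: 2 6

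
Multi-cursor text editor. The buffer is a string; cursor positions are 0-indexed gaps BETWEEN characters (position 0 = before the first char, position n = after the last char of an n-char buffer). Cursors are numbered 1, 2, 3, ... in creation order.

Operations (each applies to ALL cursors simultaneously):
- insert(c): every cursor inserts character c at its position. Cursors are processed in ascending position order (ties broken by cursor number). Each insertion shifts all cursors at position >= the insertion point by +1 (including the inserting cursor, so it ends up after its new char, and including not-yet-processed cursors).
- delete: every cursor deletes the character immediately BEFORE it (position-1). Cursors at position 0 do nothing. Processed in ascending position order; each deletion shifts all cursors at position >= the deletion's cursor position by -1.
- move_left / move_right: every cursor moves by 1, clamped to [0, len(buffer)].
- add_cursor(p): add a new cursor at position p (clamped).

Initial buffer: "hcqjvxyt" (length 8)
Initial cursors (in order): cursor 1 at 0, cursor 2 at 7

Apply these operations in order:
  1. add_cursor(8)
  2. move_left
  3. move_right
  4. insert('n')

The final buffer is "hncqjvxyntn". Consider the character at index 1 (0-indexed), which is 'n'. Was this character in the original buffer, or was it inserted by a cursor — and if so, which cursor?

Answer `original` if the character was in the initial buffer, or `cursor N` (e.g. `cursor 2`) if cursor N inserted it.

Answer: cursor 1

Derivation:
After op 1 (add_cursor(8)): buffer="hcqjvxyt" (len 8), cursors c1@0 c2@7 c3@8, authorship ........
After op 2 (move_left): buffer="hcqjvxyt" (len 8), cursors c1@0 c2@6 c3@7, authorship ........
After op 3 (move_right): buffer="hcqjvxyt" (len 8), cursors c1@1 c2@7 c3@8, authorship ........
After op 4 (insert('n')): buffer="hncqjvxyntn" (len 11), cursors c1@2 c2@9 c3@11, authorship .1......2.3
Authorship (.=original, N=cursor N): . 1 . . . . . . 2 . 3
Index 1: author = 1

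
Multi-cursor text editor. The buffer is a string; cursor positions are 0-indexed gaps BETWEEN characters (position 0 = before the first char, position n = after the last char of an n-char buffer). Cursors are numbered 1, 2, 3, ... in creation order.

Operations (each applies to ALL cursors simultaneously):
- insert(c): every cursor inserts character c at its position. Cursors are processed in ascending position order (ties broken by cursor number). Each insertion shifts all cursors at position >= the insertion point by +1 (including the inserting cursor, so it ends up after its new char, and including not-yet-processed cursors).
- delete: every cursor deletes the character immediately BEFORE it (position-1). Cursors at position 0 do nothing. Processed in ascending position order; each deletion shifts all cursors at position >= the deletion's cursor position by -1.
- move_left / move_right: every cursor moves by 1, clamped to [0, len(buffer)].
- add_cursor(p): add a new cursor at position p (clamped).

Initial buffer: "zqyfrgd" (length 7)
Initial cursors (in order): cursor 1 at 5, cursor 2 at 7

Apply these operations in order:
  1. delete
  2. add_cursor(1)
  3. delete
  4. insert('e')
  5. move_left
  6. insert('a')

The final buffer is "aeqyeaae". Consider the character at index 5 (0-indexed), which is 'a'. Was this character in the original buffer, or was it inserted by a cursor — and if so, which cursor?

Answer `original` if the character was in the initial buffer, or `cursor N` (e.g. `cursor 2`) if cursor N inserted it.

Answer: cursor 1

Derivation:
After op 1 (delete): buffer="zqyfg" (len 5), cursors c1@4 c2@5, authorship .....
After op 2 (add_cursor(1)): buffer="zqyfg" (len 5), cursors c3@1 c1@4 c2@5, authorship .....
After op 3 (delete): buffer="qy" (len 2), cursors c3@0 c1@2 c2@2, authorship ..
After op 4 (insert('e')): buffer="eqyee" (len 5), cursors c3@1 c1@5 c2@5, authorship 3..12
After op 5 (move_left): buffer="eqyee" (len 5), cursors c3@0 c1@4 c2@4, authorship 3..12
After op 6 (insert('a')): buffer="aeqyeaae" (len 8), cursors c3@1 c1@7 c2@7, authorship 33..1122
Authorship (.=original, N=cursor N): 3 3 . . 1 1 2 2
Index 5: author = 1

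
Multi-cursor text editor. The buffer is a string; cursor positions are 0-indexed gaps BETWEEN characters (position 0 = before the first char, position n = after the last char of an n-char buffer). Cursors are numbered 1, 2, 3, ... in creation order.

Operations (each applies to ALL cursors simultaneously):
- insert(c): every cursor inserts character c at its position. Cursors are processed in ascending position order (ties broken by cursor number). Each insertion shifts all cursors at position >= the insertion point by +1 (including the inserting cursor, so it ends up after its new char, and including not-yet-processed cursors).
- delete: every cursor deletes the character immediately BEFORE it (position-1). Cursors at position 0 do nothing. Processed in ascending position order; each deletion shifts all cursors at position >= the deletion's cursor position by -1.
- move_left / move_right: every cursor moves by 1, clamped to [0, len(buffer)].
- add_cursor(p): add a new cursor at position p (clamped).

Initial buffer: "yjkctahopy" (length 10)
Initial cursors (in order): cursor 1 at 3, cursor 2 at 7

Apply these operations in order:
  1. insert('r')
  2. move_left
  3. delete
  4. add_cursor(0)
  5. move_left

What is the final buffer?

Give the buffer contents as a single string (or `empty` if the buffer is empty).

Answer: yjrctaropy

Derivation:
After op 1 (insert('r')): buffer="yjkrctahropy" (len 12), cursors c1@4 c2@9, authorship ...1....2...
After op 2 (move_left): buffer="yjkrctahropy" (len 12), cursors c1@3 c2@8, authorship ...1....2...
After op 3 (delete): buffer="yjrctaropy" (len 10), cursors c1@2 c2@6, authorship ..1...2...
After op 4 (add_cursor(0)): buffer="yjrctaropy" (len 10), cursors c3@0 c1@2 c2@6, authorship ..1...2...
After op 5 (move_left): buffer="yjrctaropy" (len 10), cursors c3@0 c1@1 c2@5, authorship ..1...2...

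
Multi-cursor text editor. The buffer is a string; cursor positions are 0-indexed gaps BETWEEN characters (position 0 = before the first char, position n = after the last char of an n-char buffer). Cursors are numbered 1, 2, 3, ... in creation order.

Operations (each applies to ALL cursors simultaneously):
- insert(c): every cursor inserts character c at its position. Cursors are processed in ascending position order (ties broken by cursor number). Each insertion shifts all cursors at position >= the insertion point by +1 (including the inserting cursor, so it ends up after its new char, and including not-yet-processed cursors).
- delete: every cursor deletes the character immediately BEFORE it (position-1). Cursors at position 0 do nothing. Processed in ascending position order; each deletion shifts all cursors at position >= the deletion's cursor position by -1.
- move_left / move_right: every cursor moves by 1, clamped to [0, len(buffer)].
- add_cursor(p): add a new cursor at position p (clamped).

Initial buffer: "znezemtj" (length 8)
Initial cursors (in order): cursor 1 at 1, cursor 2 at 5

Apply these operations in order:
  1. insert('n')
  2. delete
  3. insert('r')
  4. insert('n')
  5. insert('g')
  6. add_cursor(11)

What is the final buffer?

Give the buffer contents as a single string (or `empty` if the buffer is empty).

After op 1 (insert('n')): buffer="znnezenmtj" (len 10), cursors c1@2 c2@7, authorship .1....2...
After op 2 (delete): buffer="znezemtj" (len 8), cursors c1@1 c2@5, authorship ........
After op 3 (insert('r')): buffer="zrnezermtj" (len 10), cursors c1@2 c2@7, authorship .1....2...
After op 4 (insert('n')): buffer="zrnnezernmtj" (len 12), cursors c1@3 c2@9, authorship .11....22...
After op 5 (insert('g')): buffer="zrngnezerngmtj" (len 14), cursors c1@4 c2@11, authorship .111....222...
After op 6 (add_cursor(11)): buffer="zrngnezerngmtj" (len 14), cursors c1@4 c2@11 c3@11, authorship .111....222...

Answer: zrngnezerngmtj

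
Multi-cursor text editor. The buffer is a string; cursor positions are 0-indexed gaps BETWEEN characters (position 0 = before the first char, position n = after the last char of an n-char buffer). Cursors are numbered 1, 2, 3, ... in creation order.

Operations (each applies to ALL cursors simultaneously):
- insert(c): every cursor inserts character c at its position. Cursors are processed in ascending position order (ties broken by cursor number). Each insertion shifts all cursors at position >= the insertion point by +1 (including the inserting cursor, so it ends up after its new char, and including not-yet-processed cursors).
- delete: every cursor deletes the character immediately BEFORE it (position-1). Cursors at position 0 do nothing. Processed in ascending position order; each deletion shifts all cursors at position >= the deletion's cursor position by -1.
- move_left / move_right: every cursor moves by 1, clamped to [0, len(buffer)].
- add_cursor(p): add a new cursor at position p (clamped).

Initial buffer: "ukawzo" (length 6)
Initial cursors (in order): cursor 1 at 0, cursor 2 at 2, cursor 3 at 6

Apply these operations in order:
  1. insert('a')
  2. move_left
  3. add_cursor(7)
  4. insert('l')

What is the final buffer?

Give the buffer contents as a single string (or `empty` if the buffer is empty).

Answer: lauklaawzlola

Derivation:
After op 1 (insert('a')): buffer="aukaawzoa" (len 9), cursors c1@1 c2@4 c3@9, authorship 1..2....3
After op 2 (move_left): buffer="aukaawzoa" (len 9), cursors c1@0 c2@3 c3@8, authorship 1..2....3
After op 3 (add_cursor(7)): buffer="aukaawzoa" (len 9), cursors c1@0 c2@3 c4@7 c3@8, authorship 1..2....3
After op 4 (insert('l')): buffer="lauklaawzlola" (len 13), cursors c1@1 c2@5 c4@10 c3@12, authorship 11..22...4.33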